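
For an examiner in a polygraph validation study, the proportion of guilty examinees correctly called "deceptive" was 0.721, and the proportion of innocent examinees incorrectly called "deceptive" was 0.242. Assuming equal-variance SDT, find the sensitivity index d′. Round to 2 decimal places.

d′ = 1.29

z(H) = z(0.721) = 0.586
z(FA) = z(0.242) = -0.700
d' = z(H) − z(FA) = 0.586 − (-0.700) = 1.286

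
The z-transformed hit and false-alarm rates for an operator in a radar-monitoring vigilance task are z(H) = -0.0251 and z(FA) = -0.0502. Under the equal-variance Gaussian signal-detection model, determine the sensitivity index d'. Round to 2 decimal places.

d' = 0.03

d' = z(H) − z(FA) = -0.0251 − (-0.0502) = 0.0251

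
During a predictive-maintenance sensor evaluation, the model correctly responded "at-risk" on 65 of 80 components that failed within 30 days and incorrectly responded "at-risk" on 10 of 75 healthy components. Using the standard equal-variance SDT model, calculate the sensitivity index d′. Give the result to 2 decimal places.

H = 65/80 = 0.8125
FA = 10/75 = 0.1333
Φ⁻¹(0.8125) = 0.887, Φ⁻¹(0.1333) = -1.111
d' = z(H) − z(FA) = 0.887 − (-1.111) = 1.998

d′ = 2.00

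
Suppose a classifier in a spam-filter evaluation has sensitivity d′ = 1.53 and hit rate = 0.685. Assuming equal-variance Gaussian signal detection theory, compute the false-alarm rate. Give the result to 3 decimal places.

false-alarm rate = 0.147

z(hit rate) = z(0.685) = 0.4817
z(FA) = z(H) − d' = 0.4817 − 1.53 = -1.0483
false-alarm rate = Φ(-1.0483) = 0.1473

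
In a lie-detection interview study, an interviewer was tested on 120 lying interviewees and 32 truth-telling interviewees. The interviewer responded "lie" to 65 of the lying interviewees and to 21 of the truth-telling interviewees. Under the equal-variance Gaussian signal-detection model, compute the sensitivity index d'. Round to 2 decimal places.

d' = -0.30

H = 65/120 = 0.5417
FA = 21/32 = 0.6562
Φ⁻¹(H) = Φ⁻¹(0.5417) = 0.1047
Φ⁻¹(FA) = Φ⁻¹(0.6562) = 0.4021
d' = z(H) − z(FA) = 0.1047 − 0.4021 = -0.2974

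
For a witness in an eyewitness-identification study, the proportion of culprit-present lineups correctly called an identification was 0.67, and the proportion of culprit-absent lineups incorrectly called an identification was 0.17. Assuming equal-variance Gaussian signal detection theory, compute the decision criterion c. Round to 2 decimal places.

Φ⁻¹(H) = 0.440
Φ⁻¹(FA) = -0.954
c = −½·[z(H) + z(FA)] = −0.5 × (0.440 + (-0.954)) = 0.257
c > 0: the witness has a conservative response bias.

c = 0.26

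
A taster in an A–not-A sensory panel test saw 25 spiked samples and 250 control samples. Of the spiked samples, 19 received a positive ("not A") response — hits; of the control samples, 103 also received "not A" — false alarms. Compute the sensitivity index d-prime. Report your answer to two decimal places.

d-prime = 0.93

H = 19/25 = 0.7600
FA = 103/250 = 0.4120
z(H) = z(0.7600) = 0.706
z(FA) = z(0.4120) = -0.222
d' = z(H) − z(FA) = 0.706 − (-0.222) = 0.928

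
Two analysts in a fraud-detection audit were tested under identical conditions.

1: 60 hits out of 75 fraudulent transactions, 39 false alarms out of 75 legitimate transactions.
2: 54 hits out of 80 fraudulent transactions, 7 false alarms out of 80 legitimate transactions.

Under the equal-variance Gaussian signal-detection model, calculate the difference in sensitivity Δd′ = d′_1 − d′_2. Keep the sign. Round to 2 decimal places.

Δd′ = -1.02

1: z(0.8000) = 0.842, z(0.5200) = 0.050, d' = 0.792
2: z(0.6750) = 0.454, z(0.0875) = -1.356, d' = 1.810
Δd' = d'_1 − d'_2 = 0.792 − 1.810 = -1.018
2 has the higher sensitivity.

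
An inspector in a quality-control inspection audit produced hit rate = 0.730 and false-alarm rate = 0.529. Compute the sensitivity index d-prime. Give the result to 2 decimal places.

d-prime = 0.54

Φ⁻¹(H) = 0.613
Φ⁻¹(FA) = 0.073
d' = z(H) − z(FA) = 0.613 − 0.073 = 0.540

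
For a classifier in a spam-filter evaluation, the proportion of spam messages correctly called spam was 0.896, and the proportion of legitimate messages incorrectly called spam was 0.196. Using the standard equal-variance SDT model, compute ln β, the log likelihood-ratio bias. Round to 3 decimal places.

z(H) = z(0.896) = 1.2591
z(FA) = z(0.196) = -0.8560
ln β = −½·[z(H)² − z(FA)²] = −0.5 × (1.5853 − 0.7327) = -0.4263

ln β = -0.426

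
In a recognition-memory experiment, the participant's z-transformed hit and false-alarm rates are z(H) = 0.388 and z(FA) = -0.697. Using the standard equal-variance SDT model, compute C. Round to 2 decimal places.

C = 0.15

c = −½·[z(H) + z(FA)] = −½·(0.388 + (-0.697)) = 0.1545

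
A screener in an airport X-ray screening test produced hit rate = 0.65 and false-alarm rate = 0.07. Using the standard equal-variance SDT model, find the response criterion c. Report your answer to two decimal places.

z(0.65) = 0.385, z(0.07) = -1.476
c = −½·[z(H) + z(FA)] = −0.5 × (0.385 + (-1.476)) = 0.5455

c = 0.55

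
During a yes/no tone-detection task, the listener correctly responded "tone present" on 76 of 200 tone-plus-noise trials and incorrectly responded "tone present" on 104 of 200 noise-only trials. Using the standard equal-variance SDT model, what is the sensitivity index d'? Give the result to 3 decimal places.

H = 76/200 = 0.3800
FA = 104/200 = 0.5200
z(0.3800) = -0.3055, z(0.5200) = 0.0502
d' = z(H) − z(FA) = -0.3055 − 0.0502 = -0.3557

d' = -0.356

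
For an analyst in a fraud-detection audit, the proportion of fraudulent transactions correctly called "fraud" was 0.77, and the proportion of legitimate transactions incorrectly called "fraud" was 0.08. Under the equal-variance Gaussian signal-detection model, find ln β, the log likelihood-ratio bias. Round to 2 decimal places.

z(H) = 0.739
z(FA) = -1.405
ln β = −½·[z(H)² − z(FA)²] = −0.5 × (0.546 − 1.974) = 0.714

ln β = 0.71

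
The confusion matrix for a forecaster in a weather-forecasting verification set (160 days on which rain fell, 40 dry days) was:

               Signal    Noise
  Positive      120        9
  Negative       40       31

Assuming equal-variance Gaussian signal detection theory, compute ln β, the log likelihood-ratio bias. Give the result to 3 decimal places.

H = 120/160 = 0.7500
FA = 9/40 = 0.2250
Φ⁻¹(H) = 0.6745
Φ⁻¹(FA) = -0.7554
ln β = −½·[z(H)² − z(FA)²] = −0.5 × (0.4550 − 0.5706) = 0.0578

ln β = 0.058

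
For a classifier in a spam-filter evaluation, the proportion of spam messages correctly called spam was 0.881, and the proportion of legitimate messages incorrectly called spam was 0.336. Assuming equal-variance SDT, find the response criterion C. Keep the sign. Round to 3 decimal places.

z(0.881) = 1.1800, z(0.336) = -0.4234
c = −½·[z(H) + z(FA)] = −0.5 × (1.1800 + (-0.4234)) = -0.3783
c < 0: the classifier has a liberal response bias.

C = -0.378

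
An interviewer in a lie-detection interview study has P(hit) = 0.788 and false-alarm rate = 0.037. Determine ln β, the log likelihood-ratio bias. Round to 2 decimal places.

z(0.788) = 0.800, z(0.037) = -1.787
ln β = −½·[z(H)² − z(FA)²] = −0.5 × (0.640 − 3.193) = 1.2765

ln β = 1.28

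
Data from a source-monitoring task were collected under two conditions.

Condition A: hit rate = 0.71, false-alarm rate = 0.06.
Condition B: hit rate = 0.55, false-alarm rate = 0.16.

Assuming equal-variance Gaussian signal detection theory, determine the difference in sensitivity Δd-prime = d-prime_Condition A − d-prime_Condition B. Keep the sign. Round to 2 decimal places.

Δd-prime = 0.99

Condition A: z(0.71) = 0.553, z(0.06) = -1.555, d' = 2.108
Condition B: z(0.55) = 0.126, z(0.16) = -0.994, d' = 1.120
Δd' = d'_Condition A − d'_Condition B = 2.108 − 1.120 = 0.988
Condition A has the higher sensitivity.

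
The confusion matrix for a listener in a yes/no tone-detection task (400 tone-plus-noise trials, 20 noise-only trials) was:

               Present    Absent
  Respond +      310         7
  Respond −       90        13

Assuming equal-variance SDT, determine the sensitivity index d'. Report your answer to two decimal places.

H = 310/400 = 0.7750
FA = 7/20 = 0.3500
z(0.7750) = 0.755, z(0.3500) = -0.385
d' = z(H) − z(FA) = 0.755 − (-0.385) = 1.140

d' = 1.14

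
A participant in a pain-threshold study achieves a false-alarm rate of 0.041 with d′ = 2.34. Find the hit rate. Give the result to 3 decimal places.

hit rate = 0.726

z(false-alarm rate) = z(0.041) = -1.7392
z(H) = z(FA) + d' = -1.7392 + 2.34 = 0.6008
hit rate = Φ(0.6008) = 0.7260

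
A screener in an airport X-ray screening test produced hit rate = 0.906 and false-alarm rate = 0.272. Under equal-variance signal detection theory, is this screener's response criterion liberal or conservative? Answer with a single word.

liberal

z(H) = 1.317, z(FA) = -0.607
c = −½·(z(H) + z(FA)) = -0.355
c < 0 → liberal criterion (biased toward responding “yes”).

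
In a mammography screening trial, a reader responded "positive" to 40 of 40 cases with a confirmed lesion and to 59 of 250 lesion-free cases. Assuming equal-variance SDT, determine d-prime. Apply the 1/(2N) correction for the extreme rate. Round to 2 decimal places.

d-prime = 2.96

The hit rate is 40/40 = 1, so apply the 1/(2N) correction: H → 1 − 1/(2·40) = 0.98750.
z(H) = z(0.98750) = 2.241
z(FA) = z(0.23600) = -0.719
d' = 2.241 − (-0.719) = 2.960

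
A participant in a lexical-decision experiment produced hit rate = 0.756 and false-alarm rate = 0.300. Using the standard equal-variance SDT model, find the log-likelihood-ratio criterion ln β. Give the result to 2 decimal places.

Φ⁻¹(0.756) = 0.693, Φ⁻¹(0.300) = -0.524
ln β = −½·[z(H)² − z(FA)²] = −0.5 × (0.480 − 0.275) = -0.1025

ln β = -0.10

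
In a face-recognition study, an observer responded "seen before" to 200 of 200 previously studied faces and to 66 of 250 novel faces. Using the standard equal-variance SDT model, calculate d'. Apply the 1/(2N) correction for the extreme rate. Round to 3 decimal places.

The hit rate is 200/200 = 1, so apply the 1/(2N) correction: H → 1 − 1/(2·200) = 0.99750.
z(H) = z(0.99750) = 2.8070
z(FA) = z(0.26400) = -0.6311
d' = 2.8070 − (-0.6311) = 3.4381

d' = 3.438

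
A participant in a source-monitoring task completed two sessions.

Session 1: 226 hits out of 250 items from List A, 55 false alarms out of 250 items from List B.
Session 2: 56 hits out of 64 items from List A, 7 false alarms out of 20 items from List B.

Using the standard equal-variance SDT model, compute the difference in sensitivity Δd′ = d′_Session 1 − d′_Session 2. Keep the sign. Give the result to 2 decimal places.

Session 1: z(0.9040) = 1.305, z(0.2200) = -0.772, d' = 2.077
Session 2: z(0.8750) = 1.150, z(0.3500) = -0.385, d' = 1.535
Δd' = d'_Session 1 − d'_Session 2 = 2.077 − 1.535 = 0.542
Session 1 has the higher sensitivity.

Δd′ = 0.54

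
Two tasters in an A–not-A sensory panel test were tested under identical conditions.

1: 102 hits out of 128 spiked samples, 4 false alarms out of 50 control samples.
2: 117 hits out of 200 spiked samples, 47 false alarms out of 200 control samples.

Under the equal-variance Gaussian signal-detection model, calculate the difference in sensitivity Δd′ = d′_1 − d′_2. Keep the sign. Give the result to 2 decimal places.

1: z(0.7969) = 0.831, z(0.0800) = -1.405, d' = 2.236
2: z(0.5850) = 0.215, z(0.2350) = -0.722, d' = 0.937
Δd' = d'_1 − d'_2 = 2.236 − 0.937 = 1.299
1 has the higher sensitivity.

Δd′ = 1.30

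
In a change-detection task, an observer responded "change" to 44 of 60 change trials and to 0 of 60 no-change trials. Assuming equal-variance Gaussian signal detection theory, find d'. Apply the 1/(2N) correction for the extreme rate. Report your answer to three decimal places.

The false-alarm rate is 0/60 = 0, so apply the 1/(2N) correction: FA → 1/(2·60) = 0.00833.
z(H) = z(0.73333) = 0.6229
z(FA) = z(0.00833) = -2.3941
d' = 0.6229 − (-2.3941) = 3.0170

d' = 3.017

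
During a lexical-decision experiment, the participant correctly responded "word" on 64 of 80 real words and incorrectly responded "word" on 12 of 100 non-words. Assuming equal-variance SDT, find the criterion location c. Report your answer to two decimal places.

H = 64/80 = 0.8000
FA = 12/100 = 0.1200
Φ⁻¹(H) = 0.842
Φ⁻¹(FA) = -1.175
c = −½·[z(H) + z(FA)] = −0.5 × (0.842 + (-1.175)) = 0.1665
c > 0: the participant has a conservative response bias.

c = 0.17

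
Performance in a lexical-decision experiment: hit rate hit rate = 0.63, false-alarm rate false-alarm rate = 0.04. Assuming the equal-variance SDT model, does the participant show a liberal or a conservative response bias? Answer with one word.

z(H) = 0.332, z(FA) = -1.751
c = −½·(z(H) + z(FA)) = 0.7095
c > 0 → conservative criterion (biased toward responding “no”).

conservative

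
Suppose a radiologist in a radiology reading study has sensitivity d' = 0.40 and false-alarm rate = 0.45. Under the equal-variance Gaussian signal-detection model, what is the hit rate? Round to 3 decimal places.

hit rate = 0.608

z(false-alarm rate) = z(0.45) = -0.1257
z(H) = z(FA) + d' = -0.1257 + 0.40 = 0.2743
hit rate = Φ(0.2743) = 0.6081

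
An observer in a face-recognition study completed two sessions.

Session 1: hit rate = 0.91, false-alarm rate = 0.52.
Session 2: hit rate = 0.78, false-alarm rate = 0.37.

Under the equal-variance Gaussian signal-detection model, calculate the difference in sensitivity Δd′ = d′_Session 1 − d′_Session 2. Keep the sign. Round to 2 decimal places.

Session 1: z(0.91) = 1.341, z(0.52) = 0.050, d' = 1.291
Session 2: z(0.78) = 0.772, z(0.37) = -0.332, d' = 1.104
Δd' = d'_Session 1 − d'_Session 2 = 1.291 − 1.104 = 0.187
Session 1 has the higher sensitivity.

Δd′ = 0.19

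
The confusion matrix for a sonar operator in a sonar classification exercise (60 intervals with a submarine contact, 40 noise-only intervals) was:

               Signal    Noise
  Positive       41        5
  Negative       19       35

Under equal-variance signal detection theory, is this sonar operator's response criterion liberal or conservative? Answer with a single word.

conservative

z(H) = 0.477, z(FA) = -1.150
c = −½·(z(H) + z(FA)) = 0.3365
c > 0 → conservative criterion (biased toward responding “no”).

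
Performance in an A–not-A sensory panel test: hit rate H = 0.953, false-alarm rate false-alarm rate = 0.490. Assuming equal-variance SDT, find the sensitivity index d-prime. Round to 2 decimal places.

d-prime = 1.70

z(H) = 1.6747
z(FA) = -0.0251
d' = z(H) − z(FA) = 1.6747 − (-0.0251) = 1.6998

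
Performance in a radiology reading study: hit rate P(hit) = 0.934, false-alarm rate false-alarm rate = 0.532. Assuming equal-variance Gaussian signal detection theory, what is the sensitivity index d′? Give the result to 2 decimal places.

d′ = 1.43

z(H) = z(0.934) = 1.5063
z(FA) = z(0.532) = 0.0803
d' = z(H) − z(FA) = 1.5063 − 0.0803 = 1.4260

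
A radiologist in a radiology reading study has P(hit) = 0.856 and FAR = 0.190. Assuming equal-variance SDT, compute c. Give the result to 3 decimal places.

c = -0.092

Φ⁻¹(H) = 1.0625
Φ⁻¹(FA) = -0.8779
c = −½·[z(H) + z(FA)] = −0.5 × (1.0625 + (-0.8779)) = -0.0923
c < 0: the radiologist has a liberal response bias.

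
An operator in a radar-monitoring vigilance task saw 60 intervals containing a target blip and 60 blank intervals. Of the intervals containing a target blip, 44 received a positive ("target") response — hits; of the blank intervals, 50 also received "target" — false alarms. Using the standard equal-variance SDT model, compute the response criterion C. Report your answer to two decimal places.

C = -0.80

H = 44/60 = 0.7333
FA = 50/60 = 0.8333
z(0.7333) = 0.6228, z(0.8333) = 0.9673
c = −½·[z(H) + z(FA)] = −0.5 × (0.6228 + 0.9673) = -0.79505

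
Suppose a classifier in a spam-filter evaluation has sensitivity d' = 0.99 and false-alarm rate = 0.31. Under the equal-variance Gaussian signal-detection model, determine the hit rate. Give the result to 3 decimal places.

z(false-alarm rate) = z(0.31) = -0.4959
z(H) = z(FA) + d' = -0.4959 + 0.99 = 0.4941
hit rate = Φ(0.4941) = 0.6894

hit rate = 0.689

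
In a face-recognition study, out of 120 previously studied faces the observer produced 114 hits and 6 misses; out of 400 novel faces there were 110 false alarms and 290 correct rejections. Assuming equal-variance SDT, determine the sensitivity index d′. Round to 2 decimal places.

H = 114/120 = 0.9500
FA = 110/400 = 0.2750
z(H) = 1.6449
z(FA) = -0.5978
d' = z(H) − z(FA) = 1.6449 − (-0.5978) = 2.2427

d′ = 2.24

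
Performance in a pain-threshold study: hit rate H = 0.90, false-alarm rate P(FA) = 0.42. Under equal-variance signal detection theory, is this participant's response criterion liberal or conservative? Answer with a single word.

z(H) = 1.282, z(FA) = -0.202
c = −½·(z(H) + z(FA)) = -0.540
c < 0 → liberal criterion (biased toward responding “yes”).

liberal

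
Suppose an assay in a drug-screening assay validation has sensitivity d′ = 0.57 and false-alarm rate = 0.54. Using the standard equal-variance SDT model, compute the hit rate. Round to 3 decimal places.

hit rate = 0.749

z(false-alarm rate) = z(0.54) = 0.1004
z(H) = z(FA) + d' = 0.1004 + 0.57 = 0.6704
hit rate = Φ(0.6704) = 0.7487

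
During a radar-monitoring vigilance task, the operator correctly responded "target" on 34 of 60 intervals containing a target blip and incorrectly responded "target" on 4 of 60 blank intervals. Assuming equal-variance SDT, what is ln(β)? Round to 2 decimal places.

ln β = 1.11

H = 34/60 = 0.5667
FA = 4/60 = 0.0667
Φ⁻¹(H) = 0.168
Φ⁻¹(FA) = -1.501
ln β = −½·[z(H)² − z(FA)²] = −0.5 × (0.028 − 2.253) = 1.1125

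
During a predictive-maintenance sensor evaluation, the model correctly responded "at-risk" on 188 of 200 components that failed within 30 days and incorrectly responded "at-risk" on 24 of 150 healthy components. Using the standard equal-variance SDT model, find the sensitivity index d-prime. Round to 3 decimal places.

H = 188/200 = 0.9400
FA = 24/150 = 0.1600
z(H) = 1.5548
z(FA) = -0.9945
d' = z(H) − z(FA) = 1.5548 − (-0.9945) = 2.5493

d-prime = 2.549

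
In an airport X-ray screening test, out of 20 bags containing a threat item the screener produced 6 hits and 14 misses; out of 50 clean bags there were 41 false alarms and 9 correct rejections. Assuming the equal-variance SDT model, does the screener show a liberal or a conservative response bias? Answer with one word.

liberal

z(H) = -0.524, z(FA) = 0.915
c = −½·(z(H) + z(FA)) = -0.1955
c < 0 → liberal criterion (biased toward responding “yes”).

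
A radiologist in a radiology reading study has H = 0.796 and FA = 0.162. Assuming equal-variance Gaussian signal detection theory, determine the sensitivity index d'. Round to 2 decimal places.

Φ⁻¹(H) = 0.8274
Φ⁻¹(FA) = -0.9863
d' = z(H) − z(FA) = 0.8274 − (-0.9863) = 1.8137

d' = 1.81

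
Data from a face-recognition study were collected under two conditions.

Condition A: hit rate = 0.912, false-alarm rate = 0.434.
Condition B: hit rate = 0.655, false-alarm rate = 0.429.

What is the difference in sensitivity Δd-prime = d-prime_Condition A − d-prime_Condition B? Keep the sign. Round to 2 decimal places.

Condition A: z(0.912) = 1.353, z(0.434) = -0.166, d' = 1.519
Condition B: z(0.655) = 0.399, z(0.429) = -0.179, d' = 0.578
Δd' = d'_Condition A − d'_Condition B = 1.519 − 0.578 = 0.941
Condition A has the higher sensitivity.

Δd-prime = 0.94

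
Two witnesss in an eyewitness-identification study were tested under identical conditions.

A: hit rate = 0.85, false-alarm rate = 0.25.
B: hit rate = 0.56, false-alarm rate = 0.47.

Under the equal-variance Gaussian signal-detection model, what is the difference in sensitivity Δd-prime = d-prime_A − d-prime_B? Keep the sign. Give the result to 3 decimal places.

Δd-prime = 1.485

A: z(0.85) = 1.0364, z(0.25) = -0.6745, d' = 1.7109
B: z(0.56) = 0.1510, z(0.47) = -0.0753, d' = 0.2263
Δd' = d'_A − d'_B = 1.7109 − 0.2263 = 1.4846
A has the higher sensitivity.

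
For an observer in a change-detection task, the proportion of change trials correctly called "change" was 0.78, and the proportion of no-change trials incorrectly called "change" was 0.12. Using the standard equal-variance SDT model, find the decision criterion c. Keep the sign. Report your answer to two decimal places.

z(H) = z(0.78) = 0.772
z(FA) = z(0.12) = -1.175
c = −½·[z(H) + z(FA)] = −0.5 × (0.772 + (-1.175)) = 0.2015

c = 0.20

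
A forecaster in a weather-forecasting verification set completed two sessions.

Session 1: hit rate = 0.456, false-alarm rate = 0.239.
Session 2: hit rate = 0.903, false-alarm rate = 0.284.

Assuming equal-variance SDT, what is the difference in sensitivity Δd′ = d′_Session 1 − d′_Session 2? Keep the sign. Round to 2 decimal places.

Session 1: z(0.456) = -0.111, z(0.239) = -0.710, d' = 0.599
Session 2: z(0.903) = 1.299, z(0.284) = -0.571, d' = 1.870
Δd' = d'_Session 1 − d'_Session 2 = 0.599 − 1.870 = -1.271
Session 2 has the higher sensitivity.

Δd′ = -1.27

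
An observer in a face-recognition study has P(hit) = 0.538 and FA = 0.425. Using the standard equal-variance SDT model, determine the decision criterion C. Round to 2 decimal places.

Φ⁻¹(H) = Φ⁻¹(0.538) = 0.095
Φ⁻¹(FA) = Φ⁻¹(0.425) = -0.189
c = −½·[z(H) + z(FA)] = −0.5 × (0.095 + (-0.189)) = 0.047

C = 0.05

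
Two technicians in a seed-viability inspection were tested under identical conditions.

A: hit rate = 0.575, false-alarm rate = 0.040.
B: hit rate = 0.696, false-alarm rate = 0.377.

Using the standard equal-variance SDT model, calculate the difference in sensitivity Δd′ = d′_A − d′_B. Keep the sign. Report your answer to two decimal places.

Δd′ = 1.11

A: z(0.575) = 0.189, z(0.040) = -1.751, d' = 1.940
B: z(0.696) = 0.513, z(0.377) = -0.313, d' = 0.826
Δd' = d'_A − d'_B = 1.940 − 0.826 = 1.114
A has the higher sensitivity.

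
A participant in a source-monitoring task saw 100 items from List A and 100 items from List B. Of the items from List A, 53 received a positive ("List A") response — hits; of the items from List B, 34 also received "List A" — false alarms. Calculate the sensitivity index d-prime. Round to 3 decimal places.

d-prime = 0.488

H = 53/100 = 0.5300
FA = 34/100 = 0.3400
Φ⁻¹(0.5300) = 0.0753, Φ⁻¹(0.3400) = -0.4125
d' = z(H) − z(FA) = 0.0753 − (-0.4125) = 0.4878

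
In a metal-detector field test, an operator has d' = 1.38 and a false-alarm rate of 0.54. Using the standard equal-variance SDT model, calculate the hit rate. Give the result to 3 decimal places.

hit rate = 0.931

z(false-alarm rate) = z(0.54) = 0.1004
z(H) = z(FA) + d' = 0.1004 + 1.38 = 1.4804
hit rate = Φ(1.4804) = 0.9306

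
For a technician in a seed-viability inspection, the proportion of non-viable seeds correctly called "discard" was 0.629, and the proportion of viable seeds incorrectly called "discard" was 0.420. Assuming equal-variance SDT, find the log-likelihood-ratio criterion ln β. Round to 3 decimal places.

ln β = -0.034

z(H) = z(0.629) = 0.3292
z(FA) = z(0.420) = -0.2019
ln β = −½·[z(H)² − z(FA)²] = −0.5 × (0.1084 − 0.0408) = -0.0338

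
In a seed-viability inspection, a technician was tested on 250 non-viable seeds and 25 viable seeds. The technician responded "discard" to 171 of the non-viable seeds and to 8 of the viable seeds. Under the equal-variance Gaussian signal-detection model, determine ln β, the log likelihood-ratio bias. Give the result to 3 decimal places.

H = 171/250 = 0.6840
FA = 8/25 = 0.3200
Φ⁻¹(0.6840) = 0.4789, Φ⁻¹(0.3200) = -0.4677
ln β = −½·[z(H)² − z(FA)²] = −0.5 × (0.2293 − 0.2187) = -0.0053

ln β = -0.005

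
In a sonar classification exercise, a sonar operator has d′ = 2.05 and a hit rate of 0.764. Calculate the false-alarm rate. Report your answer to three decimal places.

z(hit rate) = z(0.764) = 0.7192
z(FA) = z(H) − d' = 0.7192 − 2.05 = -1.3308
false-alarm rate = Φ(-1.3308) = 0.0916

false-alarm rate = 0.092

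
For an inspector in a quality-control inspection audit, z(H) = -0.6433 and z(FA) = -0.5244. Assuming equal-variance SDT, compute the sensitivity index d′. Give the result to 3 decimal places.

d' = z(H) − z(FA) = -0.6433 − (-0.5244) = -0.1189

d′ = -0.119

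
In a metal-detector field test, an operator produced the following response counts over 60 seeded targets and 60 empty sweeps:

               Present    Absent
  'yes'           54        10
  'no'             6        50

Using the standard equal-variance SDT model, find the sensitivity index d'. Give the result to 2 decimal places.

d' = 2.25

H = 54/60 = 0.9000
FA = 10/60 = 0.1667
z(H) = 1.282
z(FA) = -0.967
d' = z(H) − z(FA) = 1.282 − (-0.967) = 2.249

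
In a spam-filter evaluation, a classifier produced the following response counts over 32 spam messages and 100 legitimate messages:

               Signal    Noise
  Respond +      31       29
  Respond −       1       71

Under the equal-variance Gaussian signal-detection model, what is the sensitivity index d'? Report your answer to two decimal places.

d' = 2.42

H = 31/32 = 0.9688
FA = 29/100 = 0.2900
z(H) = 1.8634
z(FA) = -0.5534
d' = z(H) − z(FA) = 1.8634 − (-0.5534) = 2.4168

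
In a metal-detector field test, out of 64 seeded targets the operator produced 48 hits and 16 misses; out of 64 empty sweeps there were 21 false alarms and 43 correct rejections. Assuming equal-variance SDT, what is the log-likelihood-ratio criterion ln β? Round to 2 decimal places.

ln β = -0.13

H = 48/64 = 0.7500
FA = 21/64 = 0.3281
z(0.7500) = 0.674, z(0.3281) = -0.445
ln β = −½·[z(H)² − z(FA)²] = −0.5 × (0.454 − 0.198) = -0.128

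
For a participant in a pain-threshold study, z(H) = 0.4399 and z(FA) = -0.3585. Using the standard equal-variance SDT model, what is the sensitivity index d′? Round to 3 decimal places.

d' = z(H) − z(FA) = 0.4399 − (-0.3585) = 0.7984

d′ = 0.798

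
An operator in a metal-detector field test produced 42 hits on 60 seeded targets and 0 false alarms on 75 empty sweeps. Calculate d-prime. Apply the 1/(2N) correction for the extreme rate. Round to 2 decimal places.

The false-alarm rate is 0/75 = 0, so apply the 1/(2N) correction: FA → 1/(2·75) = 0.00667.
z(H) = z(0.70000) = 0.524
z(FA) = z(0.00667) = -2.475
d' = 0.524 − (-2.475) = 2.999

d-prime = 3.00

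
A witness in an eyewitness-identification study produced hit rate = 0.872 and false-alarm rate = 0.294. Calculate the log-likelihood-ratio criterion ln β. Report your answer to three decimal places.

ln β = -0.498

z(0.872) = 1.1359, z(0.294) = -0.5417
ln β = −½·[z(H)² − z(FA)²] = −0.5 × (1.2903 − 0.2934) = -0.49845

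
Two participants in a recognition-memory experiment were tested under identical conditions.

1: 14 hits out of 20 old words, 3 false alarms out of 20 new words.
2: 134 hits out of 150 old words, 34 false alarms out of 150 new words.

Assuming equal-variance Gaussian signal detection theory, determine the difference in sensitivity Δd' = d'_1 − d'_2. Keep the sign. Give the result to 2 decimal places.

1: z(0.7000) = 0.524, z(0.1500) = -1.036, d' = 1.560
2: z(0.8933) = 1.244, z(0.2267) = -0.750, d' = 1.994
Δd' = d'_1 − d'_2 = 1.560 − 1.994 = -0.434
2 has the higher sensitivity.

Δd' = -0.43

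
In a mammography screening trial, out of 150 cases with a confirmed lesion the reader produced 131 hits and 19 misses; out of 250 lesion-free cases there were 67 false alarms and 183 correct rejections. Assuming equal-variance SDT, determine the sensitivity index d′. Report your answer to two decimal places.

d′ = 1.76

H = 131/150 = 0.8733
FA = 67/250 = 0.2680
z(H) = z(0.8733) = 1.1421
z(FA) = z(0.2680) = -0.6189
d' = z(H) − z(FA) = 1.1421 − (-0.6189) = 1.7610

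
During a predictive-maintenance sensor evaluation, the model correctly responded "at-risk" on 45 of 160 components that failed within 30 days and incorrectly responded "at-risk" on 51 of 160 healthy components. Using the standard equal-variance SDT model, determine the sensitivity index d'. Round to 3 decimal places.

d' = -0.108

H = 45/160 = 0.2812
FA = 51/160 = 0.3187
z(H) = z(0.2812) = -0.5793
z(FA) = z(0.3187) = -0.4713
d' = z(H) − z(FA) = -0.5793 − (-0.4713) = -0.1080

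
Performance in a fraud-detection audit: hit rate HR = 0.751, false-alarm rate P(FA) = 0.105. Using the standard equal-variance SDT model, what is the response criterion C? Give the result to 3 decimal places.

C = 0.288

z(H) = 0.6776
z(FA) = -1.2536
c = −½·[z(H) + z(FA)] = −0.5 × (0.6776 + (-1.2536)) = 0.2880
c > 0: the analyst has a conservative response bias.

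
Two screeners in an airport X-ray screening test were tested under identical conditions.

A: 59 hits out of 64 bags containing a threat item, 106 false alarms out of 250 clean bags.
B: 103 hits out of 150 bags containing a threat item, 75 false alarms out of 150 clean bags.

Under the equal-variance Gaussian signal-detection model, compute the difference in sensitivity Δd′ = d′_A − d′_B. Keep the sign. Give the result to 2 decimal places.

Δd′ = 1.12

A: z(0.9219) = 1.418, z(0.4240) = -0.192, d' = 1.610
B: z(0.6867) = 0.487, z(0.5000) = 0.000, d' = 0.487
Δd' = d'_A − d'_B = 1.610 − 0.487 = 1.123
A has the higher sensitivity.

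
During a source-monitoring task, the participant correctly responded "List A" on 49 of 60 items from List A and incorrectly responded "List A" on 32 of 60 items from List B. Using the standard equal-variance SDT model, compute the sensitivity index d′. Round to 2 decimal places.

d′ = 0.82

H = 49/60 = 0.8167
FA = 32/60 = 0.5333
z(0.8167) = 0.903, z(0.5333) = 0.084
d' = z(H) − z(FA) = 0.903 − 0.084 = 0.819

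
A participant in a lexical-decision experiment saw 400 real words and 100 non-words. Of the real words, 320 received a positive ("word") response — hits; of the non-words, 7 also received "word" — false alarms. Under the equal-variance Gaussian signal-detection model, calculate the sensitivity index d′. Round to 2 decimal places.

d′ = 2.32

H = 320/400 = 0.8000
FA = 7/100 = 0.0700
z(H) = 0.842
z(FA) = -1.476
d' = z(H) − z(FA) = 0.842 − (-1.476) = 2.318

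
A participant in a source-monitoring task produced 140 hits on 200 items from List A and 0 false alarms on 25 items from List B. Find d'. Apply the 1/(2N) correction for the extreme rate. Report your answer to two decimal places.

The false-alarm rate is 0/25 = 0, so apply the 1/(2N) correction: FA → 1/(2·25) = 0.02000.
z(H) = z(0.70000) = 0.524
z(FA) = z(0.02000) = -2.054
d' = 0.524 − (-2.054) = 2.578

d' = 2.58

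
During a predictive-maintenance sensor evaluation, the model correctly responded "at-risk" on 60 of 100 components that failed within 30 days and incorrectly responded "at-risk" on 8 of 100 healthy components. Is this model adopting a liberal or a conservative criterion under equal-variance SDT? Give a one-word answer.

conservative

z(H) = 0.253, z(FA) = -1.405
c = −½·(z(H) + z(FA)) = 0.576
c > 0 → conservative criterion (biased toward responding “no”).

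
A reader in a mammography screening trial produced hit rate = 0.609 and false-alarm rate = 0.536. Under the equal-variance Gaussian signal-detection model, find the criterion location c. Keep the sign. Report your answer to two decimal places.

c = -0.18

Φ⁻¹(H) = Φ⁻¹(0.609) = 0.2767
Φ⁻¹(FA) = Φ⁻¹(0.536) = 0.0904
c = −½·[z(H) + z(FA)] = −0.5 × (0.2767 + 0.0904) = -0.18355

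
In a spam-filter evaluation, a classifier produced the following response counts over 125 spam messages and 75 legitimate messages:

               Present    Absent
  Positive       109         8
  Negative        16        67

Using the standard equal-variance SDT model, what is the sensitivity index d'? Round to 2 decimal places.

d' = 2.38

H = 109/125 = 0.8720
FA = 8/75 = 0.1067
z(0.8720) = 1.136, z(0.1067) = -1.244
d' = z(H) − z(FA) = 1.136 − (-1.244) = 2.380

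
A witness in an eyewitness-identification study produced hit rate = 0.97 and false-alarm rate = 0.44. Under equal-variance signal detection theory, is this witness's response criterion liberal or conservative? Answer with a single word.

z(H) = 1.881, z(FA) = -0.151
c = −½·(z(H) + z(FA)) = -0.865
c < 0 → liberal criterion (biased toward responding “yes”).

liberal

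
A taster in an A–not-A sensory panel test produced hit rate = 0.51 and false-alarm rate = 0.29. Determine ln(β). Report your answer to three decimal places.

z(0.51) = 0.0251, z(0.29) = -0.5534
ln β = −½·[z(H)² − z(FA)²] = −0.5 × (0.0006 − 0.3063) = 0.15285

ln β = 0.153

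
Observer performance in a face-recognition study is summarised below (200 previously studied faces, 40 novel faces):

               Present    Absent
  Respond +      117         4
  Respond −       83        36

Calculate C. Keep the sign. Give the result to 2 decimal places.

C = 0.53

H = 117/200 = 0.5850
FA = 4/40 = 0.1000
z(0.5850) = 0.2147, z(0.1000) = -1.2816
c = −½·[z(H) + z(FA)] = −0.5 × (0.2147 + (-1.2816)) = 0.53345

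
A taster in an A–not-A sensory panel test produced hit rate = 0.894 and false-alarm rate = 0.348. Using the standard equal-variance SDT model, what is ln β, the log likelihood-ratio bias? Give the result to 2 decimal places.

ln β = -0.70

Φ⁻¹(H) = Φ⁻¹(0.894) = 1.248
Φ⁻¹(FA) = Φ⁻¹(0.348) = -0.391
ln β = −½·[z(H)² − z(FA)²] = −0.5 × (1.558 − 0.153) = -0.7025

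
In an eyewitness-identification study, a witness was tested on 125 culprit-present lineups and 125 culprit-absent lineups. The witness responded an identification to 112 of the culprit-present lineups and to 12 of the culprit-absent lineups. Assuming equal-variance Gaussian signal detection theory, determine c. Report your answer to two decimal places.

H = 112/125 = 0.8960
FA = 12/125 = 0.0960
z(H) = z(0.8960) = 1.2591
z(FA) = z(0.0960) = -1.3047
c = −½·[z(H) + z(FA)] = −0.5 × (1.2591 + (-1.3047)) = 0.0228
c > 0: the witness has a conservative response bias.

c = 0.02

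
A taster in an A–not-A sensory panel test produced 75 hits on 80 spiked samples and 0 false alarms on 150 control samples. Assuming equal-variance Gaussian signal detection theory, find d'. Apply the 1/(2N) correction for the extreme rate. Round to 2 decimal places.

The false-alarm rate is 0/150 = 0, so apply the 1/(2N) correction: FA → 1/(2·150) = 0.00333.
z(H) = z(0.93750) = 1.534
z(FA) = z(0.00333) = -2.713
d' = 1.534 − (-2.713) = 4.247

d' = 4.25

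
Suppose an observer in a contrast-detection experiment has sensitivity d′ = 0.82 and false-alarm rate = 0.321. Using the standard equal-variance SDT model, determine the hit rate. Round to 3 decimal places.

z(false-alarm rate) = z(0.321) = -0.4649
z(H) = z(FA) + d' = -0.4649 + 0.82 = 0.3551
hit rate = Φ(0.3551) = 0.6387

hit rate = 0.639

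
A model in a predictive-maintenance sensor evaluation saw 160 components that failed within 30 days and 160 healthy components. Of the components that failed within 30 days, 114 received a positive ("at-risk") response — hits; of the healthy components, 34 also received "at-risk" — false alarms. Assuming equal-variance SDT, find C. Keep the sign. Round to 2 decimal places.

H = 114/160 = 0.7125
FA = 34/160 = 0.2125
z(0.7125) = 0.5607, z(0.2125) = -0.7978
c = −½·[z(H) + z(FA)] = −0.5 × (0.5607 + (-0.7978)) = 0.11855

C = 0.12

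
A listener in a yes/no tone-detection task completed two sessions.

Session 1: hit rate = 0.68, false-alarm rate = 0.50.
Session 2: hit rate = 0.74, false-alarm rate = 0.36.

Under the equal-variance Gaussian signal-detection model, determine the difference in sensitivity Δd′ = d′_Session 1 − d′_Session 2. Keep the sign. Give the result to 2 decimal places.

Session 1: z(0.68) = 0.468, z(0.50) = 0.000, d' = 0.468
Session 2: z(0.74) = 0.643, z(0.36) = -0.358, d' = 1.001
Δd' = d'_Session 1 − d'_Session 2 = 0.468 − 1.001 = -0.533
Session 2 has the higher sensitivity.

Δd′ = -0.53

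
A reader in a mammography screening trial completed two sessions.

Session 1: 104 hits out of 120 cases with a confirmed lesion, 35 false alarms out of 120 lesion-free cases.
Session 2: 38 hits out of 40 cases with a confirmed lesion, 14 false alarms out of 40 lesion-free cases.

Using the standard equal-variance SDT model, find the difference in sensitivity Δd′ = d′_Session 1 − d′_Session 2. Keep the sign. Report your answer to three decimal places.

Δd′ = -0.371

Session 1: z(0.8667) = 1.1109, z(0.2917) = -0.5484, d' = 1.6593
Session 2: z(0.9500) = 1.6449, z(0.3500) = -0.3853, d' = 2.0302
Δd' = d'_Session 1 − d'_Session 2 = 1.6593 − 2.0302 = -0.3709
Session 2 has the higher sensitivity.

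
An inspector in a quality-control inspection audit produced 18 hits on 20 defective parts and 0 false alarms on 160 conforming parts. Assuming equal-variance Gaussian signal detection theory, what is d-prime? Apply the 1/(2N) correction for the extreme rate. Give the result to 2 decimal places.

The false-alarm rate is 0/160 = 0, so apply the 1/(2N) correction: FA → 1/(2·160) = 0.00313.
z(H) = z(0.90000) = 1.282
z(FA) = z(0.00313) = -2.734
d' = 1.282 − (-2.734) = 4.016

d-prime = 4.02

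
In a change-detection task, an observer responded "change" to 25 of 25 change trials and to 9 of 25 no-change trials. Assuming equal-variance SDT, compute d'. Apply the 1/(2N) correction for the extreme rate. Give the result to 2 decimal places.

The hit rate is 25/25 = 1, so apply the 1/(2N) correction: H → 1 − 1/(2·25) = 0.98000.
z(H) = z(0.98000) = 2.054
z(FA) = z(0.36000) = -0.358
d' = 2.054 − (-0.358) = 2.412

d' = 2.41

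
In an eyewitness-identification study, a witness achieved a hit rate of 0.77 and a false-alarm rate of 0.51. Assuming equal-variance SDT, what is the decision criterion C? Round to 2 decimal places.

Φ⁻¹(H) = Φ⁻¹(0.77) = 0.7388
Φ⁻¹(FA) = Φ⁻¹(0.51) = 0.0251
c = −½·[z(H) + z(FA)] = −0.5 × (0.7388 + 0.0251) = -0.38195
c < 0: the witness has a liberal response bias.

C = -0.38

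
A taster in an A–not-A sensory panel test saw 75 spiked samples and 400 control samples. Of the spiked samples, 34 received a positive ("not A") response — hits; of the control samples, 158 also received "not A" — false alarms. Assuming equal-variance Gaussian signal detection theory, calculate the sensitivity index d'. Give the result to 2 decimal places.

d' = 0.15

H = 34/75 = 0.4533
FA = 158/400 = 0.3950
Φ⁻¹(0.4533) = -0.1173, Φ⁻¹(0.3950) = -0.2663
d' = z(H) − z(FA) = -0.1173 − (-0.2663) = 0.1490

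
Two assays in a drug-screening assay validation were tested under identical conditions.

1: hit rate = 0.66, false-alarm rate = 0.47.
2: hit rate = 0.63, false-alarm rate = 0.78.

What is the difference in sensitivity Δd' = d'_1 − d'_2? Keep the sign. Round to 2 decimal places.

1: z(0.66) = 0.412, z(0.47) = -0.075, d' = 0.487
2: z(0.63) = 0.332, z(0.78) = 0.772, d' = -0.440
Δd' = d'_1 − d'_2 = 0.487 − (-0.440) = 0.927
1 has the higher sensitivity.

Δd' = 0.93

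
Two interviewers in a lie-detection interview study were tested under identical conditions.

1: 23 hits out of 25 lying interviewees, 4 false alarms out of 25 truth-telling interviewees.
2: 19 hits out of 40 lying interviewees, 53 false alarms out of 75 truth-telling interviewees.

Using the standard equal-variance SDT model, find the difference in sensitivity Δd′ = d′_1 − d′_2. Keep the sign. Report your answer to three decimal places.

1: z(0.9200) = 1.4051, z(0.1600) = -0.9945, d' = 2.3996
2: z(0.4750) = -0.0627, z(0.7067) = 0.5438, d' = -0.6065
Δd' = d'_1 − d'_2 = 2.3996 − (-0.6065) = 3.0061
1 has the higher sensitivity.

Δd′ = 3.006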